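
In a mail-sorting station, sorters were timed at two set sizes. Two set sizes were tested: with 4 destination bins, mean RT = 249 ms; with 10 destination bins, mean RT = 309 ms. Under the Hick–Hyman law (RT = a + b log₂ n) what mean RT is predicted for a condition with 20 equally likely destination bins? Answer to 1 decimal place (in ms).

354.4 ms

Fit slope and intercept:
  b = (309 − 249) / (log₂ 10 − log₂ 4) = 60 / (3.3219 − 2) = 45.388 ms/bit
  a = 249 − 45.388 × 2 = 158.224 ms
Then RT(20) = 158.224 + 45.388 × log₂ 20 = 158.224 + 45.388 × 4.3219 ≈ 354.388 ms.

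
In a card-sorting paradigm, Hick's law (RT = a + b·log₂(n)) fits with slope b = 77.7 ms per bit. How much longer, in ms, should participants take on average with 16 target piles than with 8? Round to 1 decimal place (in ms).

77.7 ms

Only the slope matters, since a is common to both: ΔRT = b·log₂(n₂/n₁).
log₂(16) − log₂(8) = log₂(16/8) = log₂(2) = 1.
ΔRT = 77.7 × 1.0000 = 77.700 ms.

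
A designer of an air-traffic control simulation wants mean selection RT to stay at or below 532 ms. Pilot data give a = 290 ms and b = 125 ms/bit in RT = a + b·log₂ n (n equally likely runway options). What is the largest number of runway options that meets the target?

Information budget: (532 − 290)/125 = 1.9360 bits, so n ≤ 2^1.9360 = 3.826 → at most 3.

3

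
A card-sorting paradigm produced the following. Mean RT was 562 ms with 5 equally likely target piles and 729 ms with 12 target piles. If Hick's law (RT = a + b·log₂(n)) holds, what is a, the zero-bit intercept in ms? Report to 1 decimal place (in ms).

Slope: b = (729 − 562) / (log₂ 12 − log₂ 5) = 167/1.2630 = 132.221 ms/bit.
a = RT₁ − b·log₂ n₁ = 562 − 132.221 × 2.3219 = 254.992 ms.

255.0 ms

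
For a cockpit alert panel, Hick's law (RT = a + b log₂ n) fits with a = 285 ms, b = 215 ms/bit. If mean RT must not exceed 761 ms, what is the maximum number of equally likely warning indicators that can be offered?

4

Information budget: (761 − 285)/215 = 2.2140 bits, so n ≤ 2^2.2140 = 4.639 → at most 4.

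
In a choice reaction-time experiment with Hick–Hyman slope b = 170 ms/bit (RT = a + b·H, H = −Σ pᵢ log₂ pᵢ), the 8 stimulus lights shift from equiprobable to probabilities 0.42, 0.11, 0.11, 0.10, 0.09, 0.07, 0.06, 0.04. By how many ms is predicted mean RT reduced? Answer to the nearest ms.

73 ms

Equiprobable entropy H₀ = log₂ 8 = 3.0000 bits.
Skewed entropy H = −Σ pᵢ log₂ pᵢ = 2.5689 bits.
ΔRT = b·(H₀ − H) = 170 × 0.4311 = 73.29 ms.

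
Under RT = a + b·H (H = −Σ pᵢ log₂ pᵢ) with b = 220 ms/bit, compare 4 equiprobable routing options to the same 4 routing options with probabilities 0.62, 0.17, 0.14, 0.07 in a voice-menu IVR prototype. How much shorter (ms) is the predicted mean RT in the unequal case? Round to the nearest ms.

The RT saving is b·ΔH. Equiprobable H₀ = log₂(4) = 2.0000 bits; with the given probabilities H = 1.5278 bits.
b·(H₀ − H) = 220 × (2.0000 − 1.5278) = 103.87 ms.

104 ms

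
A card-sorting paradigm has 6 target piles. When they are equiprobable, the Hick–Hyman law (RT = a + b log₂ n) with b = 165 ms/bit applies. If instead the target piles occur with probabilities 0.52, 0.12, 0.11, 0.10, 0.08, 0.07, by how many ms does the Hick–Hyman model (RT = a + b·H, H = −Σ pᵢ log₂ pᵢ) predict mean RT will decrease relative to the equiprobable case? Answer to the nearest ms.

Equiprobable entropy H₀ = log₂ 6 = 2.5850 bits.
Skewed entropy H = −Σ pᵢ log₂ pᵢ = 2.1002 bits.
ΔRT = b·(H₀ − H) = 165 × 0.4848 = 79.99 ms.

80 ms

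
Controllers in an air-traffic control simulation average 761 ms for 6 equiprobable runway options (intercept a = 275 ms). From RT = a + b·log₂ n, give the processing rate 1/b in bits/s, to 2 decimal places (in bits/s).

Choice component = 761 − 275 = 486 ms over log₂(6) = 2.5850 bits.
b = 486 / 2.5850 = 188.010 ms/bit, so 1/b = 5.319 bits/s.

5.32 bits/s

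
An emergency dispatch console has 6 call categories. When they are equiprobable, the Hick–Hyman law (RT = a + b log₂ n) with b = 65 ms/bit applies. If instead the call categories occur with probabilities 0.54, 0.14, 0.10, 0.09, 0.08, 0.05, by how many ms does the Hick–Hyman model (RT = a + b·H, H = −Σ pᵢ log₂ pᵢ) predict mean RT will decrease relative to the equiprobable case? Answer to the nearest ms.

The RT saving is b·ΔH. Equiprobable H₀ = log₂(6) = 2.5850 bits; with the given probabilities H = 2.0296 bits.
b·(H₀ − H) = 65 × (2.5850 − 2.0296) = 36.10 ms.

36 ms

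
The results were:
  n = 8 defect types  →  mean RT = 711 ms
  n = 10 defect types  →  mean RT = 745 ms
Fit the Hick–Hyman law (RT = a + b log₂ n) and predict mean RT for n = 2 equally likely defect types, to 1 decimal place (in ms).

499.8 ms

With log₂ n on the abscissa the relation is linear; from the two conditions:
  b = (745 − 711) / (log₂ 10 − log₂ 8) = 34 / (3.3219 − 3) = 105.614 ms/bit
  a = 711 − 105.614 × 3 = 394.159 ms
Then RT(2) = 394.159 + 105.614 × log₂ 2 = 394.159 + 105.614 × 1 ≈ 499.773 ms.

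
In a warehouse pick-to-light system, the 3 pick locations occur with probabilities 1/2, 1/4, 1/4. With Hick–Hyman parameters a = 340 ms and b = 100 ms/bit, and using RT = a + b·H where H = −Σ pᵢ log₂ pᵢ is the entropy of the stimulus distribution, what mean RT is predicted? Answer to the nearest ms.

H = −Σ pᵢ log₂ pᵢ = 0.5·1 + 0.25·2 + 0.25·2 = 1.500 bits.
RT = 340 + 100 × 1.500 = 490.00 ms.

490 ms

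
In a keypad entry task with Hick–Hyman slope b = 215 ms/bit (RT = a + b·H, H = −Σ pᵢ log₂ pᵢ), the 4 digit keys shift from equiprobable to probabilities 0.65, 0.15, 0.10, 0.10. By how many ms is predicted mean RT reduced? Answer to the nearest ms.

The RT saving is b·ΔH. Equiprobable H₀ = log₂(4) = 2.0000 bits; with the given probabilities H = 1.4789 bits.
b·(H₀ − H) = 215 × (2.0000 − 1.4789) = 112.04 ms.

112 ms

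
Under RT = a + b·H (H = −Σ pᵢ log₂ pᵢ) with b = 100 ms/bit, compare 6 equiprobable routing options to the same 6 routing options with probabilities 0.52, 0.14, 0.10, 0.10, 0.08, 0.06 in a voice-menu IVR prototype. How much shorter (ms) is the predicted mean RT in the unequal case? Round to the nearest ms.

50 ms

Equiprobable entropy H₀ = log₂ 6 = 2.5850 bits.
Skewed entropy H = −Σ pᵢ log₂ pᵢ = 2.0871 bits.
ΔRT = b·(H₀ − H) = 100 × 0.4978 = 49.78 ms.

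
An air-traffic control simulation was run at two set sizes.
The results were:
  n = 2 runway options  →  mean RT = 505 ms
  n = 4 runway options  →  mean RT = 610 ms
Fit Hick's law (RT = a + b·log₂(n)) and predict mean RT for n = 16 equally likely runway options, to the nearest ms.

820 ms

Fit slope and intercept:
  b = (610 − 505) / (log₂ 4 − log₂ 2) = 105 / (2 − 1) = 105 ms/bit
  a = 505 − 105 × 1 = 400 ms
Then RT(16) = 400 + 105 × log₂ 16 = 400 + 105 × 4 ≈ 820.000 ms.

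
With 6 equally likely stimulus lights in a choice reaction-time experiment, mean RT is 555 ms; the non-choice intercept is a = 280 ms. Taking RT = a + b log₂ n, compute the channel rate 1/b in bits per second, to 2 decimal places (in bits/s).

9.40 bits/s

b = (555 − 280)/log₂ 6 = 275/2.5850 = 106.385 ms per bit = 0.10638 s/bit; the reciprocal is 9.400 bits/s.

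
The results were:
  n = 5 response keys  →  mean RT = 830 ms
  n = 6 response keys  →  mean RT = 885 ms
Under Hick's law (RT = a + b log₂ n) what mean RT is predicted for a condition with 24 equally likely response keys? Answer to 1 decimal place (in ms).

With log₂ n on the abscissa the relation is linear; from the two conditions:
  b = (885 − 830) / (log₂ 6 − log₂ 5) = 55 / (2.5850 − 2.3219) = 209.098 ms/bit
  a = 830 − 209.098 × 2.3219 = 344.489 ms
Then RT(24) = 344.489 + 209.098 × log₂ 24 = 344.489 + 209.098 × 4.5850 ≈ 1303.196 ms.

1303.2 ms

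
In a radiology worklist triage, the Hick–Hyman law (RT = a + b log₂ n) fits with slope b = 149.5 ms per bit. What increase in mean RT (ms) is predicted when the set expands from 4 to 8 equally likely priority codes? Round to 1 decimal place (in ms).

149.5 ms

Only the slope matters, since a is common to both: ΔRT = b·log₂(n₂/n₁).
log₂(8) − log₂(4) = log₂(8/4) = log₂(2) = 1.
ΔRT = 149.5 × 1.0000 = 149.500 ms.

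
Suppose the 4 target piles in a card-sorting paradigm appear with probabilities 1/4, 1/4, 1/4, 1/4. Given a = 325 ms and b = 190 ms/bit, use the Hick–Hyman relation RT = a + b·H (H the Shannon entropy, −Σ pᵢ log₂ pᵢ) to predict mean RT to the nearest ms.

705 ms

H = −Σ pᵢ log₂ pᵢ = 0.25·2 + 0.25·2 + 0.25·2 + 0.25·2 = 2.000 bits.
RT = 325 + 190 × 2.000 = 705.00 ms.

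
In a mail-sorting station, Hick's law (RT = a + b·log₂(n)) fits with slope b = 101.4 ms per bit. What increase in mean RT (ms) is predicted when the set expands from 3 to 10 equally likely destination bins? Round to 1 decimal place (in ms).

Only the slope matters, since a is common to both: ΔRT = b·log₂(n₂/n₁).
log₂(10) − log₂(3) = 3.3219 − 1.5850 = 1.7370.
ΔRT = 101.4 × 1.7370 = 176.128 ms.

176.1 ms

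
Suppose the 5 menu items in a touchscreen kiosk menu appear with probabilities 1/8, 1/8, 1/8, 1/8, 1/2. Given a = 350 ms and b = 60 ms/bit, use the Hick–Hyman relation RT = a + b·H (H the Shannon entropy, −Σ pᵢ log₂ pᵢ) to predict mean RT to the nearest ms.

470 ms

Each term −pᵢ log₂ pᵢ: 0.125·3 + 0.125·3 + 0.125·3 + 0.125·3 + 0.5·1; summed, H = 2.000 bits.
Mean RT = a + bH = 350 + 60·2.000 = 470.00 ms.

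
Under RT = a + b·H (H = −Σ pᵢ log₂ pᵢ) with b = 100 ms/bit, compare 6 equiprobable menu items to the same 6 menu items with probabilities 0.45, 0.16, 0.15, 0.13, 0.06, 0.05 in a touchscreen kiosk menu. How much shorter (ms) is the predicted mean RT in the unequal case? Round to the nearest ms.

39 ms

The RT saving is b·ΔH. Equiprobable H₀ = log₂(6) = 2.5850 bits; with the given probabilities H = 2.1942 bits.
b·(H₀ − H) = 100 × (2.5850 − 2.1942) = 39.07 ms.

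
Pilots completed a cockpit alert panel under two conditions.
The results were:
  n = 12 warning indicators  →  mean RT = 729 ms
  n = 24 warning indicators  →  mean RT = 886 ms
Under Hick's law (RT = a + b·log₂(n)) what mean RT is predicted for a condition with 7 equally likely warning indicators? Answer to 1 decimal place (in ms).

Solve the two-equation system in a and b:
  b = (886 − 729) / (log₂ 24 − log₂ 12) = 157 / (4.5850 − 3.5850) = 157.000 ms/bit
  a = 729 − 157.000 × 3.5850 = 166.161 ms
Then RT(7) = 166.161 + 157.000 × log₂ 7 = 166.161 + 157.000 × 2.8074 ≈ 606.916 ms.

606.9 ms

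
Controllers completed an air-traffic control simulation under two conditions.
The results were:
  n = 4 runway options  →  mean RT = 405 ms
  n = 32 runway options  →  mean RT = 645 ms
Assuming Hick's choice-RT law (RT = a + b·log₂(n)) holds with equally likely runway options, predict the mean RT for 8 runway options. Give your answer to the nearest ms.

Solve the two-equation system in a and b:
  b = (645 − 405) / (log₂ 32 − log₂ 4) = 240 / (5 − 2) = 80 ms/bit
  a = 405 − 80 × 2 = 245 ms
Then RT(8) = 245 + 80 × log₂ 8 = 245 + 80 × 3 ≈ 485.000 ms.

485 ms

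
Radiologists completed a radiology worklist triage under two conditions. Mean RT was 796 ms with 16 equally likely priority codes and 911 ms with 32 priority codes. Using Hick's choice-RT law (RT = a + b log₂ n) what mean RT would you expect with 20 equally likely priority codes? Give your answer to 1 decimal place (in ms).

Solve the two-equation system in a and b:
  b = (911 − 796) / (log₂ 32 − log₂ 16) = 115 / (5 − 4) = 115.000 ms/bit
  a = 796 − 115.000 × 4 = 336.000 ms
Then RT(20) = 336.000 + 115.000 × log₂ 20 = 336.000 + 115.000 × 4.3219 ≈ 833.022 ms.

833.0 ms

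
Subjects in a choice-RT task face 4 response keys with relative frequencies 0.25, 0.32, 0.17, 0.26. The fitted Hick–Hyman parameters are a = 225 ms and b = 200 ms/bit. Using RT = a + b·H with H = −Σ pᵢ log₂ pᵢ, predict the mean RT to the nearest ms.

H = 0.25·log₂(1/0.25) + 0.32·log₂(1/0.32) + 0.17·log₂(1/0.17) + 0.26·log₂(1/0.26) = 1.9659 bits.
RT = 225 + 200 × 1.9659 = 618.18 ms.

618 ms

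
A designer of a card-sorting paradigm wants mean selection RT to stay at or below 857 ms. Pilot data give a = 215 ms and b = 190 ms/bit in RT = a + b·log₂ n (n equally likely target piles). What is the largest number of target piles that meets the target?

10

Information budget: (857 − 215)/190 = 3.3789 bits, so n ≤ 2^3.3789 = 10.403 → at most 10.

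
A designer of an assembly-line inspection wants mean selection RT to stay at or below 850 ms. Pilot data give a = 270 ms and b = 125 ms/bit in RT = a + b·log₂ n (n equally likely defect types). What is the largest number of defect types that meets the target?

24

Set 270 + 125·log₂ n ≤ 850 → log₂ n ≤ (850 − 270)/125 = 4.6400.
So n ≤ 2^4.6400 = 24.933; the largest integer n is 24.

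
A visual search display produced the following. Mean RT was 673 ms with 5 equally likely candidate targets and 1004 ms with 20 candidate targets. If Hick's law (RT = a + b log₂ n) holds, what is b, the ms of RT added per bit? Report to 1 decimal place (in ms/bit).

b = (RT₂ − RT₁)/(log₂ n₂ − log₂ n₁) = (1004 − 673)/(4.3219 − 2.3219) = 165.500 ms/bit.

165.5 ms/bit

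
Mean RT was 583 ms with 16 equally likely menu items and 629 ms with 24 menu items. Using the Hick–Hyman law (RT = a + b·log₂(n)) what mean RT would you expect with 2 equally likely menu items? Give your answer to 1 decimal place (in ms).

Solve the two-equation system in a and b:
  b = (629 − 583) / (log₂ 24 − log₂ 16) = 46 / (4.5850 − 4) = 78.638 ms/bit
  a = 583 − 78.638 × 4 = 268.450 ms
Then RT(2) = 268.450 + 78.638 × log₂ 2 = 268.450 + 78.638 × 1 ≈ 347.087 ms.

347.1 ms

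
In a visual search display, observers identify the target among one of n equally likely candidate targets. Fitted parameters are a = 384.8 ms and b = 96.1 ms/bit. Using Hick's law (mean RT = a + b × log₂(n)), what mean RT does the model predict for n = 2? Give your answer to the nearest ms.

log₂(2) = 1 bits, so RT = 384.8 + 96.1 × 1 ≈ 480.900 ms.

481 ms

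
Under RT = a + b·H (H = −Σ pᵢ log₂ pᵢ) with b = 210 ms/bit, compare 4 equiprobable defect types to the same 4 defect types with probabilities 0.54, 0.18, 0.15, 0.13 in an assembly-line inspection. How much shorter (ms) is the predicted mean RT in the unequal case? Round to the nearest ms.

Equiprobable entropy H₀ = log₂ 4 = 2.0000 bits.
Skewed entropy H = −Σ pᵢ log₂ pᵢ = 1.7185 bits.
ΔRT = b·(H₀ − H) = 210 × 0.2815 = 59.11 ms.

59 ms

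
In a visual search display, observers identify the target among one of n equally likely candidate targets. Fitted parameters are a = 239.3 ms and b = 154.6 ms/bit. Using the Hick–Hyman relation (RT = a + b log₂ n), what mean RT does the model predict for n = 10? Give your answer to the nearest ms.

753 ms

log₂(10) = 3.3219 bits, so RT = 239.3 + 154.6 × 3.3219 ≈ 752.870 ms.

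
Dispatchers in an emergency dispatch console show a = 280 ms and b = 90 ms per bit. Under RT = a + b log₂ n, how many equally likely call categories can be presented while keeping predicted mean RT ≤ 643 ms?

90·log₂ n ≤ 643 − 280 = 363, giving log₂ n ≤ 4.0333 and n ≤ 16.374. The largest whole number is 16.

16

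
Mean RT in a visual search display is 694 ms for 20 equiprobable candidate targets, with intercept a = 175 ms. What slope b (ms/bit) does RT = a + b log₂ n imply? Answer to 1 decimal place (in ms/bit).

b = (694 − 175) / log₂(20) = 519 / 4.3219 = 120.085 ms/bit.

120.1 ms/bit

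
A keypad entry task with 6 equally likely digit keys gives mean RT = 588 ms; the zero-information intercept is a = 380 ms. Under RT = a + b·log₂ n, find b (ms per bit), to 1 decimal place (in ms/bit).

80.5 ms/bit

log₂(6) = 2.5850 bits.
b = (RT − a)/log₂ n = (588 − 380) / 2.5850 = 80.465 ms/bit.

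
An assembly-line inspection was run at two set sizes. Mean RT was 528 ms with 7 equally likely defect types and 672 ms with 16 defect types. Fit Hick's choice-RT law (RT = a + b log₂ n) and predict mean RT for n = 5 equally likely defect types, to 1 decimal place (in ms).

469.4 ms

Fit slope and intercept:
  b = (672 − 528) / (log₂ 16 − log₂ 7) = 144 / (4 − 2.8074) = 120.740 ms/bit
  a = 528 − 120.740 × 2.8074 = 189.040 ms
Then RT(5) = 189.040 + 120.740 × log₂ 5 = 189.040 + 120.740 × 2.3219 ≈ 469.390 ms.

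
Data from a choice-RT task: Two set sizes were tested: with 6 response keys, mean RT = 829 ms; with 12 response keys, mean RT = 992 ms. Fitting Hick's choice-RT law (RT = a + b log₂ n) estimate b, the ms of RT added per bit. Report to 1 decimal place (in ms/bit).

163.0 ms/bit

Slope: b = (992 − 829) / (log₂ 12 − log₂ 6) = 163/1.0000 = 163.000 ms/bit.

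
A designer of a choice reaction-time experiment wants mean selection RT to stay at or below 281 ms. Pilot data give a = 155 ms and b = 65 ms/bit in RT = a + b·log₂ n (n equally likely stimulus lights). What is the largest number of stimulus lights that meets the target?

3

Information budget: (281 − 155)/65 = 1.9385 bits, so n ≤ 2^1.9385 = 3.833 → at most 3.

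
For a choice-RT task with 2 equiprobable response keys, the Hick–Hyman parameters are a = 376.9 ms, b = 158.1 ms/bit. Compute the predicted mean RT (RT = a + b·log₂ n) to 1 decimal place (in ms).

log₂(2) = 1 bits, so RT = 376.9 + 158.1 × 1 ≈ 535.000 ms.

535.0 ms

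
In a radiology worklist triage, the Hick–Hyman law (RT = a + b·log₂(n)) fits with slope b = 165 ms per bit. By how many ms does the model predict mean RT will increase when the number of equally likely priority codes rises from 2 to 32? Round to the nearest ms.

660 ms

The intercept a cancels: ΔRT = b·(log₂ n₂ − log₂ n₁) = b·log₂(n₂/n₁).
log₂(32) − log₂(2) = log₂(32/2) = log₂(16) = 4.
ΔRT = 165 × 4.0000 = 660.000 ms.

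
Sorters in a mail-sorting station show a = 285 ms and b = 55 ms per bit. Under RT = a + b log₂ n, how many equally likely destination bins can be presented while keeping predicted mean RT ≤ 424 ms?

5

55·log₂ n ≤ 424 − 285 = 139, giving log₂ n ≤ 2.5273 and n ≤ 5.765. The largest whole number is 5.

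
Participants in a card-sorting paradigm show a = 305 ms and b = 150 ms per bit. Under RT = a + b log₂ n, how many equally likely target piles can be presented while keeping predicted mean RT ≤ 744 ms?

Set 305 + 150·log₂ n ≤ 744 → log₂ n ≤ (744 − 305)/150 = 2.9267.
So n ≤ 2^2.9267 = 7.604; the largest integer n is 7.

7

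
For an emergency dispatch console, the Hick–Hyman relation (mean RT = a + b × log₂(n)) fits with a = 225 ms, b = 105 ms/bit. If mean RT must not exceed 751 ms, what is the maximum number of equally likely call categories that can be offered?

32

105·log₂ n ≤ 751 − 225 = 526, giving log₂ n ≤ 5.0095 and n ≤ 32.212. The largest whole number is 32.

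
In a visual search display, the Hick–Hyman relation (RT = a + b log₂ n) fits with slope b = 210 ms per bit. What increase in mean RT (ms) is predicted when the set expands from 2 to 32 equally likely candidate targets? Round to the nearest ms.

840 ms

ΔRT = (a + b log₂ n₂) − (a + b log₂ n₁) = b·(log₂ n₂ − log₂ n₁).
log₂(32) − log₂(2) = log₂(32/2) = log₂(16) = 4.
ΔRT = 210 × 4.0000 = 840.000 ms.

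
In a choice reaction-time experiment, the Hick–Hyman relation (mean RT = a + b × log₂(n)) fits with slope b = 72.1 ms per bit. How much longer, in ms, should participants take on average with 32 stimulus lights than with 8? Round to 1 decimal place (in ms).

144.2 ms

The intercept a cancels: ΔRT = b·(log₂ n₂ − log₂ n₁) = b·log₂(n₂/n₁).
log₂(32) − log₂(8) = log₂(32/8) = log₂(4) = 2.
ΔRT = 72.1 × 2.0000 = 144.200 ms.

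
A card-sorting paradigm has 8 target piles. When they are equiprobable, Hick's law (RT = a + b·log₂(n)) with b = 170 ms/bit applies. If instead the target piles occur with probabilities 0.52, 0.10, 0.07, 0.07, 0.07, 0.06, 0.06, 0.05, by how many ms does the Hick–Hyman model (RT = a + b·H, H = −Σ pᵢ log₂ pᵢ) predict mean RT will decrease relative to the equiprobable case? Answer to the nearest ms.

Equiprobable entropy H₀ = log₂ 8 = 3.0000 bits.
Skewed entropy H = −Σ pᵢ log₂ pᵢ = 2.3316 bits.
ΔRT = b·(H₀ − H) = 170 × 0.6684 = 113.63 ms.

114 ms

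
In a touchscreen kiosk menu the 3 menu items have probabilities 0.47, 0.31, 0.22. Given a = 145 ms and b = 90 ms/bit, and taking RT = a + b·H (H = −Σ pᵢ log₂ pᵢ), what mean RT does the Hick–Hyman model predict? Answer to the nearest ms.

H = 0.47·log₂(1/0.47) + 0.31·log₂(1/0.31) + 0.22·log₂(1/0.22) = 1.5163 bits.
RT = 145 + 90 × 1.5163 = 281.47 ms.

281 ms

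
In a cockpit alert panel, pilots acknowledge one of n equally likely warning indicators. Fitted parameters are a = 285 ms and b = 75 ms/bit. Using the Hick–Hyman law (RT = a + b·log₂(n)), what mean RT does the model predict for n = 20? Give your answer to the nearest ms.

609 ms

log₂(20) = 4.3219 bits, so RT = 285 + 75 × 4.3219 ≈ 609.145 ms.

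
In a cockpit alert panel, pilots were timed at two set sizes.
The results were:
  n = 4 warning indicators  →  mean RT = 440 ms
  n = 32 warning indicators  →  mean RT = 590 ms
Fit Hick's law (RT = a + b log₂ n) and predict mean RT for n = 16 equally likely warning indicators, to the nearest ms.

540 ms

Fit slope and intercept:
  b = (590 − 440) / (log₂ 32 − log₂ 4) = 150 / (5 − 2) = 50 ms/bit
  a = 440 − 50 × 2 = 340 ms
Then RT(16) = 340 + 50 × log₂ 16 = 340 + 50 × 4 ≈ 540.000 ms.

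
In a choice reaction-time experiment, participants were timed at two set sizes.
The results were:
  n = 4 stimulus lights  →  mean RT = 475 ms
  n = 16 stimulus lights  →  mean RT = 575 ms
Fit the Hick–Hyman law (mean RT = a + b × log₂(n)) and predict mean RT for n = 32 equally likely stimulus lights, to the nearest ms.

625 ms

RT is linear in log₂ n, so two points fix the line:
  b = (575 − 475) / (log₂ 16 − log₂ 4) = 100 / (4 − 2) = 50 ms/bit
  a = 475 − 50 × 2 = 375 ms
Then RT(32) = 375 + 50 × log₂ 32 = 375 + 50 × 5 ≈ 625.000 ms.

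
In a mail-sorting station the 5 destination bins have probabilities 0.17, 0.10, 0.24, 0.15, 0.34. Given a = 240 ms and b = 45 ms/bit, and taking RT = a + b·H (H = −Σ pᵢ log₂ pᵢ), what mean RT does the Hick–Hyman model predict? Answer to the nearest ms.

Entropy contributions −pᵢ log₂ pᵢ: 0.4346, 0.3322, 0.4941, 0.4105, 0.5292; sum H = 2.2006 bits.
RT = a + bH = 240 + 45·2.2006 = 339.03 ms.

339 ms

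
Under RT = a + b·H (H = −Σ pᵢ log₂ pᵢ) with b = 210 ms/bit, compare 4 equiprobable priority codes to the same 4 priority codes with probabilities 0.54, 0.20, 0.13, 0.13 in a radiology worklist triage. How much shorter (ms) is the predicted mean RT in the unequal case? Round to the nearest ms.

The RT saving is b·ΔH. Equiprobable H₀ = log₂(4) = 2.0000 bits; with the given probabilities H = 1.7097 bits.
b·(H₀ − H) = 210 × (2.0000 − 1.7097) = 60.96 ms.

61 ms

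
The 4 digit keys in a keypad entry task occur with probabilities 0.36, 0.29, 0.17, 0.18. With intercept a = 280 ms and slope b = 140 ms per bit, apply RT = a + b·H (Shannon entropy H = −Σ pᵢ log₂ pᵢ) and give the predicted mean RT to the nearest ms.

550 ms

Entropy contributions −pᵢ log₂ pᵢ: 0.5306, 0.5179, 0.4346, 0.4453; sum H = 1.9284 bits.
RT = a + bH = 280 + 140·1.9284 = 549.98 ms.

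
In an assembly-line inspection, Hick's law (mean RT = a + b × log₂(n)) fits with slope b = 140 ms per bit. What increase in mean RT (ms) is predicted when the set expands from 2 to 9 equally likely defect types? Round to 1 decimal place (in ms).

ΔRT = (a + b log₂ n₂) − (a + b log₂ n₁) = b·(log₂ n₂ − log₂ n₁).
log₂(9) − log₂(2) = 3.1699 − 1 = 2.1699.
ΔRT = 140 × 2.1699 = 303.790 ms.

303.8 ms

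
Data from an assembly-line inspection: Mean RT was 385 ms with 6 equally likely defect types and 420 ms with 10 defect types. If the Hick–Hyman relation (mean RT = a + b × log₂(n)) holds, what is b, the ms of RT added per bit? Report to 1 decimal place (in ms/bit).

Slope: b = (420 − 385) / (log₂ 10 − log₂ 6) = 35/0.7370 = 47.492 ms/bit.

47.5 ms/bit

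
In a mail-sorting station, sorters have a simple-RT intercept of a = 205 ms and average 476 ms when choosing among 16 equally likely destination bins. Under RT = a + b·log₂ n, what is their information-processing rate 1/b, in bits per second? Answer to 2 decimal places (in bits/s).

14.76 bits/s

Choice component = 476 − 205 = 271 ms over log₂(16) = 4 bits.
b = 271 / 4 = 67.750 ms/bit, so 1/b = 14.760 bits/s.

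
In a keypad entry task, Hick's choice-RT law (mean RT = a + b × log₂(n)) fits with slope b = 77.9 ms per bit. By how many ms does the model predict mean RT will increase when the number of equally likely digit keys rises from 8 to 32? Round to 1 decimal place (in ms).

155.8 ms

The intercept a cancels: ΔRT = b·(log₂ n₂ − log₂ n₁) = b·log₂(n₂/n₁).
log₂(32) − log₂(8) = log₂(32/8) = log₂(4) = 2.
ΔRT = 77.9 × 2.0000 = 155.800 ms.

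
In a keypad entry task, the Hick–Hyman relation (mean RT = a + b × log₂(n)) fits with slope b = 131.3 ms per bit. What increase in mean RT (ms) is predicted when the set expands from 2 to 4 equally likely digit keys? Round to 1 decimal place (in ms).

Only the slope matters, since a is common to both: ΔRT = b·log₂(n₂/n₁).
log₂(4) − log₂(2) = log₂(4/2) = log₂(2) = 1.
ΔRT = 131.3 × 1.0000 = 131.300 ms.

131.3 ms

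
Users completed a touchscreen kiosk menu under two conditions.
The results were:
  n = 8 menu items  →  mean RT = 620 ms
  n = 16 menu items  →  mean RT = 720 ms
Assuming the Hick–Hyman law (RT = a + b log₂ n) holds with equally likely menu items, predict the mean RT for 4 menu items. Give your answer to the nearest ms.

520 ms

Fit slope and intercept:
  b = (720 − 620) / (log₂ 16 − log₂ 8) = 100 / (4 − 3) = 100 ms/bit
  a = 620 − 100 × 3 = 320 ms
Then RT(4) = 320 + 100 × log₂ 4 = 320 + 100 × 2 ≈ 520.000 ms.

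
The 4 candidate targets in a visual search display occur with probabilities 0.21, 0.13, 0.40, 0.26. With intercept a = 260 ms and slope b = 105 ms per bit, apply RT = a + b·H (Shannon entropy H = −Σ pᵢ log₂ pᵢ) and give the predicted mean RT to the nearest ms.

458 ms

H = 0.21·log₂(1/0.21) + 0.13·log₂(1/0.13) + 0.40·log₂(1/0.40) + 0.26·log₂(1/0.26) = 1.8895 bits.
RT = 260 + 105 × 1.8895 = 458.40 ms.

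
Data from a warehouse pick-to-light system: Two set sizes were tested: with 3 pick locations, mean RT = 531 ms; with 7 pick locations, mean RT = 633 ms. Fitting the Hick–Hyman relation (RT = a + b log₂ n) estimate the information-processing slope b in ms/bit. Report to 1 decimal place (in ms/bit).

83.4 ms/bit

The slope on a log₂ axis is (633 − 531) / (2.8074 − 1.5850) = 83.443 ms/bit.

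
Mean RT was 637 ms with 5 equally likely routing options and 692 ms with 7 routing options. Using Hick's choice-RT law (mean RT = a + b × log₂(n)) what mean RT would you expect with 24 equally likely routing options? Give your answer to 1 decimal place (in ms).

Solve the two-equation system in a and b:
  b = (692 − 637) / (log₂ 7 − log₂ 5) = 55 / (2.8074 − 2.3219) = 113.302 ms/bit
  a = 637 − 113.302 × 2.3219 = 373.920 ms
Then RT(24) = 373.920 + 113.302 × log₂ 24 = 373.920 + 113.302 × 4.5850 ≈ 893.407 ms.

893.4 ms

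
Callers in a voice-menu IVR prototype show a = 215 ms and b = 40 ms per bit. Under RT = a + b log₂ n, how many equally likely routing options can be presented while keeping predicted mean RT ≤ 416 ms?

40·log₂ n ≤ 416 − 215 = 201, giving log₂ n ≤ 5.0250 and n ≤ 32.559. The largest whole number is 32.

32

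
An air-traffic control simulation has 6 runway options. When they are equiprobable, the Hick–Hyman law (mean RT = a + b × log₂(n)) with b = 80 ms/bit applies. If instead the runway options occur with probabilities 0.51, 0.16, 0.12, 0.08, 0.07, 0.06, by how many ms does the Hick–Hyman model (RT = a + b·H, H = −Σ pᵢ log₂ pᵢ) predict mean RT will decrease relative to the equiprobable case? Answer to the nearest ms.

The RT saving is b·ΔH. Equiprobable H₀ = log₂(6) = 2.5850 bits; with the given probabilities H = 2.0891 bits.
b·(H₀ − H) = 80 × (2.5850 − 2.0891) = 39.67 ms.

40 ms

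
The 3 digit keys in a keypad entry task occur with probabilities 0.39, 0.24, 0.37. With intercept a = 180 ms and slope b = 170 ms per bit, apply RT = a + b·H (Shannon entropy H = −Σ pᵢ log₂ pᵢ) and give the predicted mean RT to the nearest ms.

444 ms

H = 0.39·log₂(1/0.39) + 0.24·log₂(1/0.24) + 0.37·log₂(1/0.37) = 1.5547 bits.
RT = 180 + 170 × 1.5547 = 444.29 ms.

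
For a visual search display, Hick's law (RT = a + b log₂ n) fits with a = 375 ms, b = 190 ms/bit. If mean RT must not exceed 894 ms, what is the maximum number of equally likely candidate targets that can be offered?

6

Set 375 + 190·log₂ n ≤ 894 → log₂ n ≤ (894 − 375)/190 = 2.7316.
So n ≤ 2^2.7316 = 6.642; the largest integer n is 6.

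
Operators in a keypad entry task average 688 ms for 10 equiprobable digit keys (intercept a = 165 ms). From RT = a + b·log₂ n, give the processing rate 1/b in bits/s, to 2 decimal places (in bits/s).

Choice component = 688 − 165 = 523 ms over log₂(10) = 3.3219 bits.
b = 523 / 3.3219 = 157.439 ms/bit, so 1/b = 6.352 bits/s.

6.35 bits/s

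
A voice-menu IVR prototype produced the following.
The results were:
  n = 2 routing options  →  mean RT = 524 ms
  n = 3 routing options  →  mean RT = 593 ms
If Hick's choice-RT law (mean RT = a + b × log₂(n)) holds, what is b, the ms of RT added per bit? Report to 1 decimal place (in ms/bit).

118.0 ms/bit

The slope on a log₂ axis is (593 − 524) / (1.5850 − 1) = 117.956 ms/bit.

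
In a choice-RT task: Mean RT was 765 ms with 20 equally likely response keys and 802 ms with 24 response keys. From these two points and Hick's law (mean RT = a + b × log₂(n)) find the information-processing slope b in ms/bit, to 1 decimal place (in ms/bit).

The slope on a log₂ axis is (802 − 765) / (4.5850 − 4.3219) = 140.666 ms/bit.

140.7 ms/bit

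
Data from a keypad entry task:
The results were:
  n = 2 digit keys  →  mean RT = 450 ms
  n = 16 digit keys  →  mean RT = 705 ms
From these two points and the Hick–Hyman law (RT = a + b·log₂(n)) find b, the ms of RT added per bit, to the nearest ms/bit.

85 ms/bit

Slope: b = (705 − 450) / (log₂ 16 − log₂ 2) = 255/3.0000 = 85 ms/bit.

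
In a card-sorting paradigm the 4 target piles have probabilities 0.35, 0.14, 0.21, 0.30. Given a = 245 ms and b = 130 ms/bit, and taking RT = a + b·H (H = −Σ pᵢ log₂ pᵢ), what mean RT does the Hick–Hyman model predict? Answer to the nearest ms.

H = 0.35·log₂(1/0.35) + 0.14·log₂(1/0.14) + 0.21·log₂(1/0.21) + 0.30·log₂(1/0.30) = 1.9211 bits.
RT = 245 + 130 × 1.9211 = 494.75 ms.

495 ms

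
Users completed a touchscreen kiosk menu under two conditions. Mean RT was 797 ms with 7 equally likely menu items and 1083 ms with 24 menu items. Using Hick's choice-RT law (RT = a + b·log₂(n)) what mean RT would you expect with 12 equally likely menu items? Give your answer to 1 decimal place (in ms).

922.1 ms

Solve the two-equation system in a and b:
  b = (1083 − 797) / (log₂ 24 − log₂ 7) = 286 / (4.5850 − 2.8074) = 160.890 ms/bit
  a = 797 − 160.890 × 2.8074 = 345.324 ms
Then RT(12) = 345.324 + 160.890 × log₂ 12 = 345.324 + 160.890 × 3.5850 ≈ 922.110 ms.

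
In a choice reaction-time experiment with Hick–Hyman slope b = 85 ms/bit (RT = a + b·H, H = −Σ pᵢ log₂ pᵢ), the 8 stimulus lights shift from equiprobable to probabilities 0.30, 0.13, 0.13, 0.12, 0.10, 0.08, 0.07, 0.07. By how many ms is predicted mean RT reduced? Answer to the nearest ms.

Equiprobable entropy H₀ = log₂ 8 = 3.0000 bits.
Skewed entropy H = −Σ pᵢ log₂ pᵢ = 2.8143 bits.
ΔRT = b·(H₀ − H) = 85 × 0.1857 = 15.79 ms.

16 ms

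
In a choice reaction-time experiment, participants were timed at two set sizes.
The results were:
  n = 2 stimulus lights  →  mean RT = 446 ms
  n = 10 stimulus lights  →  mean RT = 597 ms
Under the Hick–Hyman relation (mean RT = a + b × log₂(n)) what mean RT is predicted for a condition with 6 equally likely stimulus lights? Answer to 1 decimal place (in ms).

549.1 ms

Fit slope and intercept:
  b = (597 − 446) / (log₂ 10 − log₂ 2) = 151 / (3.3219 − 1) = 65.032 ms/bit
  a = 446 − 65.032 × 1 = 380.968 ms
Then RT(6) = 380.968 + 65.032 × log₂ 6 = 380.968 + 65.032 × 2.5850 ≈ 549.074 ms.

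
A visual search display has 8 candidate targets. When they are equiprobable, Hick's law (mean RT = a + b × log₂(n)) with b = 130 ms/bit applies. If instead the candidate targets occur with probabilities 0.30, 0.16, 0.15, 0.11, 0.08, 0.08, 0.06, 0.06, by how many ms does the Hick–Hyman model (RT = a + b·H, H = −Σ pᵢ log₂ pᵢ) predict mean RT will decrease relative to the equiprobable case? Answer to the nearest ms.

The RT saving is b·ΔH. Equiprobable H₀ = log₂(8) = 3.0000 bits; with the given probabilities H = 2.7750 bits.
b·(H₀ − H) = 130 × (3.0000 − 2.7750) = 29.25 ms.

29 ms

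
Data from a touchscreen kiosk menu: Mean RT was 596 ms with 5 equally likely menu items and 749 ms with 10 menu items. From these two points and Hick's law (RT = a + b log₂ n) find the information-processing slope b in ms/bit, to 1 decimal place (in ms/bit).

153.0 ms/bit

Slope: b = (749 − 596) / (log₂ 10 − log₂ 5) = 153/1.0000 = 153.000 ms/bit.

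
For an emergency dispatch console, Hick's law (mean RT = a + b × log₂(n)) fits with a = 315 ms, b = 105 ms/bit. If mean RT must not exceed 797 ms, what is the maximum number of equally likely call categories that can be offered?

24

105·log₂ n ≤ 797 − 315 = 482, giving log₂ n ≤ 4.5905 and n ≤ 24.092. The largest whole number is 24.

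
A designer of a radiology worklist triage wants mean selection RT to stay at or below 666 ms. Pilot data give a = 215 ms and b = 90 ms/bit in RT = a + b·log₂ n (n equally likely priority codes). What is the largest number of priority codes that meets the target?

32

Information budget: (666 − 215)/90 = 5.0111 bits, so n ≤ 2^5.0111 = 32.247 → at most 32.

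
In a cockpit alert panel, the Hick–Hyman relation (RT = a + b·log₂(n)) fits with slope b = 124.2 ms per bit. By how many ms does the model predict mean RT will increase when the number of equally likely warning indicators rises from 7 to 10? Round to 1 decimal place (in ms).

Only the slope matters, since a is common to both: ΔRT = b·log₂(n₂/n₁).
log₂(10) − log₂(7) = 3.3219 − 2.8074 = 0.5146.
ΔRT = 124.2 × 0.5146 = 63.910 ms.

63.9 ms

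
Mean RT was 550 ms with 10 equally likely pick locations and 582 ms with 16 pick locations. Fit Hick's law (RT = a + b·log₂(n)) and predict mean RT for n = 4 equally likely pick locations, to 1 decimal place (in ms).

With log₂ n on the abscissa the relation is linear; from the two conditions:
  b = (582 − 550) / (log₂ 16 − log₂ 10) = 32 / (4 − 3.3219) = 47.193 ms/bit
  a = 550 − 47.193 × 3.3219 = 393.229 ms
Then RT(4) = 393.229 + 47.193 × log₂ 4 = 393.229 + 47.193 × 2 ≈ 487.615 ms.

487.6 ms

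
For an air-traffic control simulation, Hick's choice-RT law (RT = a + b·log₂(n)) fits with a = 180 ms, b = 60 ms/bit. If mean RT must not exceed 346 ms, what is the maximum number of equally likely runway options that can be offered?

Information budget: (346 − 180)/60 = 2.7667 bits, so n ≤ 2^2.7667 = 6.805 → at most 6.

6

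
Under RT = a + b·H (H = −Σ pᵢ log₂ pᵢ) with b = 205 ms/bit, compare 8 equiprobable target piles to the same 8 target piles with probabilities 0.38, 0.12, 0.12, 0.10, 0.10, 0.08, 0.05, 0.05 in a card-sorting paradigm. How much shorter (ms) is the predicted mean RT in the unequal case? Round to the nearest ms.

71 ms

Equiprobable entropy H₀ = log₂ 8 = 3.0000 bits.
Skewed entropy H = −Σ pᵢ log₂ pᵢ = 2.6527 bits.
ΔRT = b·(H₀ − H) = 205 × 0.3473 = 71.20 ms.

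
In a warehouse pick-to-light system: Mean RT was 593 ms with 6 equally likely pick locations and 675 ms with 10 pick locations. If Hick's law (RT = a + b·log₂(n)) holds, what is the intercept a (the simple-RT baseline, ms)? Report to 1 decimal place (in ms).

The slope on a log₂ axis is (675 − 593) / (3.3219 − 2.5850) = 111.267 ms/bit.
a = RT₁ − b·log₂ n₁ = 593 − 111.267 × 2.5850 = 305.379 ms.

305.4 ms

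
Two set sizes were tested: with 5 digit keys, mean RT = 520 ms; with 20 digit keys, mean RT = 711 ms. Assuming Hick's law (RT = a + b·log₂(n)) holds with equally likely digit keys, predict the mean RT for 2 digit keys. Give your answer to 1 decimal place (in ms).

RT is linear in log₂ n, so two points fix the line:
  b = (711 − 520) / (log₂ 20 − log₂ 5) = 191 / (4.3219 − 2.3219) = 95.500 ms/bit
  a = 520 − 95.500 × 2.3219 = 298.256 ms
Then RT(2) = 298.256 + 95.500 × log₂ 2 = 298.256 + 95.500 × 1 ≈ 393.756 ms.

393.8 ms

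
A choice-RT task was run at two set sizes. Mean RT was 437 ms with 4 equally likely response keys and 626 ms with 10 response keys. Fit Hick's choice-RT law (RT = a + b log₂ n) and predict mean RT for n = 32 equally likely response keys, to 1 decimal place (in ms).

865.9 ms

RT is linear in log₂ n, so two points fix the line:
  b = (626 − 437) / (log₂ 10 − log₂ 4) = 189 / (3.3219 − 2) = 142.973 ms/bit
  a = 437 − 142.973 × 2 = 151.054 ms
Then RT(32) = 151.054 + 142.973 × log₂ 32 = 151.054 + 142.973 × 5 ≈ 865.919 ms.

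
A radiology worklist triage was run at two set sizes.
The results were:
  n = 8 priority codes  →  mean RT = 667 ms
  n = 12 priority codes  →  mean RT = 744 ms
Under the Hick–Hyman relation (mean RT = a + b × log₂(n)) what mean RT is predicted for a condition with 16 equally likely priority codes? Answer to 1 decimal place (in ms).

RT is linear in log₂ n, so two points fix the line:
  b = (744 − 667) / (log₂ 12 − log₂ 8) = 77 / (3.5850 − 3) = 131.632 ms/bit
  a = 667 − 131.632 × 3 = 272.103 ms
Then RT(16) = 272.103 + 131.632 × log₂ 16 = 272.103 + 131.632 × 4 ≈ 798.632 ms.

798.6 ms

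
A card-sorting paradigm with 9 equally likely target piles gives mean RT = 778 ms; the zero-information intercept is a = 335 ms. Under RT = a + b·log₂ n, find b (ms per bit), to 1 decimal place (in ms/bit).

139.8 ms/bit

b = (778 − 335) / log₂(9) = 443 / 3.1699 = 139.751 ms/bit.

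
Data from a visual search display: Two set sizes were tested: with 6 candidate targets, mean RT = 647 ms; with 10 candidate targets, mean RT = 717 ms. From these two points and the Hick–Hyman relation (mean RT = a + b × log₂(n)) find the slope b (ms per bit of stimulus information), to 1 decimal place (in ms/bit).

Slope: b = (717 − 647) / (log₂ 10 − log₂ 6) = 70/0.7370 = 94.984 ms/bit.

95.0 ms/bit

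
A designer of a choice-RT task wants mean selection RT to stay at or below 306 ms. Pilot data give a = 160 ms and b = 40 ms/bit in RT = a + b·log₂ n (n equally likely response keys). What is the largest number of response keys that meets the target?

12

Set 160 + 40·log₂ n ≤ 306 → log₂ n ≤ (306 − 160)/40 = 3.6500.
So n ≤ 2^3.6500 = 12.553; the largest integer n is 12.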